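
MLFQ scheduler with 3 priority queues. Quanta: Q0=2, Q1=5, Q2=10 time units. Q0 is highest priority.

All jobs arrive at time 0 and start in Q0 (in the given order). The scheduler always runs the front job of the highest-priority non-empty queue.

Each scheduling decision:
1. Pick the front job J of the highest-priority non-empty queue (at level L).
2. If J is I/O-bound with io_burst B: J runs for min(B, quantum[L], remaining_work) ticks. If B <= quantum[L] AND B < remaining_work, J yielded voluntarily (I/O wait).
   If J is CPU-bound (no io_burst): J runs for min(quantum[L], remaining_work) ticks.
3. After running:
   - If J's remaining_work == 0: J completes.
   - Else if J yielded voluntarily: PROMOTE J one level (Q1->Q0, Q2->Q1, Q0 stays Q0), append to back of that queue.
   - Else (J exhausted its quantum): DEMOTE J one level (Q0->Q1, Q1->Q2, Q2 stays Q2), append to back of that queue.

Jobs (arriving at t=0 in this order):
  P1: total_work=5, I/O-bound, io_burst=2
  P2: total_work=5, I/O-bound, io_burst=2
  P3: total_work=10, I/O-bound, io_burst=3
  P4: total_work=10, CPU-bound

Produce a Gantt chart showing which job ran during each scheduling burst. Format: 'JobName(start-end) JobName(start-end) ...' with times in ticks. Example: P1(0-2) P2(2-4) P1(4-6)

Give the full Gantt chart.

t=0-2: P1@Q0 runs 2, rem=3, I/O yield, promote→Q0. Q0=[P2,P3,P4,P1] Q1=[] Q2=[]
t=2-4: P2@Q0 runs 2, rem=3, I/O yield, promote→Q0. Q0=[P3,P4,P1,P2] Q1=[] Q2=[]
t=4-6: P3@Q0 runs 2, rem=8, quantum used, demote→Q1. Q0=[P4,P1,P2] Q1=[P3] Q2=[]
t=6-8: P4@Q0 runs 2, rem=8, quantum used, demote→Q1. Q0=[P1,P2] Q1=[P3,P4] Q2=[]
t=8-10: P1@Q0 runs 2, rem=1, I/O yield, promote→Q0. Q0=[P2,P1] Q1=[P3,P4] Q2=[]
t=10-12: P2@Q0 runs 2, rem=1, I/O yield, promote→Q0. Q0=[P1,P2] Q1=[P3,P4] Q2=[]
t=12-13: P1@Q0 runs 1, rem=0, completes. Q0=[P2] Q1=[P3,P4] Q2=[]
t=13-14: P2@Q0 runs 1, rem=0, completes. Q0=[] Q1=[P3,P4] Q2=[]
t=14-17: P3@Q1 runs 3, rem=5, I/O yield, promote→Q0. Q0=[P3] Q1=[P4] Q2=[]
t=17-19: P3@Q0 runs 2, rem=3, quantum used, demote→Q1. Q0=[] Q1=[P4,P3] Q2=[]
t=19-24: P4@Q1 runs 5, rem=3, quantum used, demote→Q2. Q0=[] Q1=[P3] Q2=[P4]
t=24-27: P3@Q1 runs 3, rem=0, completes. Q0=[] Q1=[] Q2=[P4]
t=27-30: P4@Q2 runs 3, rem=0, completes. Q0=[] Q1=[] Q2=[]

Answer: P1(0-2) P2(2-4) P3(4-6) P4(6-8) P1(8-10) P2(10-12) P1(12-13) P2(13-14) P3(14-17) P3(17-19) P4(19-24) P3(24-27) P4(27-30)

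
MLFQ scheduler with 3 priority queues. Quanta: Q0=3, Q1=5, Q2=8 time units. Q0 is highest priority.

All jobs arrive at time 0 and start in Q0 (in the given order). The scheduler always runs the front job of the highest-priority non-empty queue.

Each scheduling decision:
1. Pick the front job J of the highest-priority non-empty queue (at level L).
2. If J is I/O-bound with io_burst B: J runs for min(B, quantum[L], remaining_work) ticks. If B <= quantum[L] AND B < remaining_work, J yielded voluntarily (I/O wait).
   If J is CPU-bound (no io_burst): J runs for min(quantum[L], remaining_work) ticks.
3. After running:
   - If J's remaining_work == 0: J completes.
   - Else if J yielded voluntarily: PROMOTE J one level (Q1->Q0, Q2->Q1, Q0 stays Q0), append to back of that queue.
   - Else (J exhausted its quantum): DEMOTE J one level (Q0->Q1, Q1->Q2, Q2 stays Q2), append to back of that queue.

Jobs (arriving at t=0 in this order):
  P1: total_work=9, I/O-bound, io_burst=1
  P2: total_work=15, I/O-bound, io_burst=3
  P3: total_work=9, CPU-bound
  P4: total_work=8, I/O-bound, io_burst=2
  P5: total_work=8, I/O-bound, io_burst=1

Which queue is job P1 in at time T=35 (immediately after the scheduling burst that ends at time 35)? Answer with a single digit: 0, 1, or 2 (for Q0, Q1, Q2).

Answer: 0

Derivation:
t=0-1: P1@Q0 runs 1, rem=8, I/O yield, promote→Q0. Q0=[P2,P3,P4,P5,P1] Q1=[] Q2=[]
t=1-4: P2@Q0 runs 3, rem=12, I/O yield, promote→Q0. Q0=[P3,P4,P5,P1,P2] Q1=[] Q2=[]
t=4-7: P3@Q0 runs 3, rem=6, quantum used, demote→Q1. Q0=[P4,P5,P1,P2] Q1=[P3] Q2=[]
t=7-9: P4@Q0 runs 2, rem=6, I/O yield, promote→Q0. Q0=[P5,P1,P2,P4] Q1=[P3] Q2=[]
t=9-10: P5@Q0 runs 1, rem=7, I/O yield, promote→Q0. Q0=[P1,P2,P4,P5] Q1=[P3] Q2=[]
t=10-11: P1@Q0 runs 1, rem=7, I/O yield, promote→Q0. Q0=[P2,P4,P5,P1] Q1=[P3] Q2=[]
t=11-14: P2@Q0 runs 3, rem=9, I/O yield, promote→Q0. Q0=[P4,P5,P1,P2] Q1=[P3] Q2=[]
t=14-16: P4@Q0 runs 2, rem=4, I/O yield, promote→Q0. Q0=[P5,P1,P2,P4] Q1=[P3] Q2=[]
t=16-17: P5@Q0 runs 1, rem=6, I/O yield, promote→Q0. Q0=[P1,P2,P4,P5] Q1=[P3] Q2=[]
t=17-18: P1@Q0 runs 1, rem=6, I/O yield, promote→Q0. Q0=[P2,P4,P5,P1] Q1=[P3] Q2=[]
t=18-21: P2@Q0 runs 3, rem=6, I/O yield, promote→Q0. Q0=[P4,P5,P1,P2] Q1=[P3] Q2=[]
t=21-23: P4@Q0 runs 2, rem=2, I/O yield, promote→Q0. Q0=[P5,P1,P2,P4] Q1=[P3] Q2=[]
t=23-24: P5@Q0 runs 1, rem=5, I/O yield, promote→Q0. Q0=[P1,P2,P4,P5] Q1=[P3] Q2=[]
t=24-25: P1@Q0 runs 1, rem=5, I/O yield, promote→Q0. Q0=[P2,P4,P5,P1] Q1=[P3] Q2=[]
t=25-28: P2@Q0 runs 3, rem=3, I/O yield, promote→Q0. Q0=[P4,P5,P1,P2] Q1=[P3] Q2=[]
t=28-30: P4@Q0 runs 2, rem=0, completes. Q0=[P5,P1,P2] Q1=[P3] Q2=[]
t=30-31: P5@Q0 runs 1, rem=4, I/O yield, promote→Q0. Q0=[P1,P2,P5] Q1=[P3] Q2=[]
t=31-32: P1@Q0 runs 1, rem=4, I/O yield, promote→Q0. Q0=[P2,P5,P1] Q1=[P3] Q2=[]
t=32-35: P2@Q0 runs 3, rem=0, completes. Q0=[P5,P1] Q1=[P3] Q2=[]
t=35-36: P5@Q0 runs 1, rem=3, I/O yield, promote→Q0. Q0=[P1,P5] Q1=[P3] Q2=[]
t=36-37: P1@Q0 runs 1, rem=3, I/O yield, promote→Q0. Q0=[P5,P1] Q1=[P3] Q2=[]
t=37-38: P5@Q0 runs 1, rem=2, I/O yield, promote→Q0. Q0=[P1,P5] Q1=[P3] Q2=[]
t=38-39: P1@Q0 runs 1, rem=2, I/O yield, promote→Q0. Q0=[P5,P1] Q1=[P3] Q2=[]
t=39-40: P5@Q0 runs 1, rem=1, I/O yield, promote→Q0. Q0=[P1,P5] Q1=[P3] Q2=[]
t=40-41: P1@Q0 runs 1, rem=1, I/O yield, promote→Q0. Q0=[P5,P1] Q1=[P3] Q2=[]
t=41-42: P5@Q0 runs 1, rem=0, completes. Q0=[P1] Q1=[P3] Q2=[]
t=42-43: P1@Q0 runs 1, rem=0, completes. Q0=[] Q1=[P3] Q2=[]
t=43-48: P3@Q1 runs 5, rem=1, quantum used, demote→Q2. Q0=[] Q1=[] Q2=[P3]
t=48-49: P3@Q2 runs 1, rem=0, completes. Q0=[] Q1=[] Q2=[]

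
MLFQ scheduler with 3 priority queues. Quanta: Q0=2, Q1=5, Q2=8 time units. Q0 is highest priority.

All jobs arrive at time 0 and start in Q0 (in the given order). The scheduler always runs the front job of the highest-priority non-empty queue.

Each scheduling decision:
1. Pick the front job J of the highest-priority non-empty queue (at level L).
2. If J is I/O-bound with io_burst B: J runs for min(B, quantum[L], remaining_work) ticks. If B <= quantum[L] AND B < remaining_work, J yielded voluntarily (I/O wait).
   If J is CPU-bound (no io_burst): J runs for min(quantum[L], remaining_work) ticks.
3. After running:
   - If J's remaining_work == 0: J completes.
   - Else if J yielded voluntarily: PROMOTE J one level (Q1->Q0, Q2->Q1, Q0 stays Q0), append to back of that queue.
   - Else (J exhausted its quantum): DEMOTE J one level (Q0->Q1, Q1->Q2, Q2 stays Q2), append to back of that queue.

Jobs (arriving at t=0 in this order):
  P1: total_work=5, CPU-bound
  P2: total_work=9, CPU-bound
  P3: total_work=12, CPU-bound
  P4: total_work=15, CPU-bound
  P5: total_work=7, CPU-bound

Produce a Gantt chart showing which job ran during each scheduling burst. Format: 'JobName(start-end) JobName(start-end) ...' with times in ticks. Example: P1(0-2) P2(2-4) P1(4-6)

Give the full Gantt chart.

t=0-2: P1@Q0 runs 2, rem=3, quantum used, demote→Q1. Q0=[P2,P3,P4,P5] Q1=[P1] Q2=[]
t=2-4: P2@Q0 runs 2, rem=7, quantum used, demote→Q1. Q0=[P3,P4,P5] Q1=[P1,P2] Q2=[]
t=4-6: P3@Q0 runs 2, rem=10, quantum used, demote→Q1. Q0=[P4,P5] Q1=[P1,P2,P3] Q2=[]
t=6-8: P4@Q0 runs 2, rem=13, quantum used, demote→Q1. Q0=[P5] Q1=[P1,P2,P3,P4] Q2=[]
t=8-10: P5@Q0 runs 2, rem=5, quantum used, demote→Q1. Q0=[] Q1=[P1,P2,P3,P4,P5] Q2=[]
t=10-13: P1@Q1 runs 3, rem=0, completes. Q0=[] Q1=[P2,P3,P4,P5] Q2=[]
t=13-18: P2@Q1 runs 5, rem=2, quantum used, demote→Q2. Q0=[] Q1=[P3,P4,P5] Q2=[P2]
t=18-23: P3@Q1 runs 5, rem=5, quantum used, demote→Q2. Q0=[] Q1=[P4,P5] Q2=[P2,P3]
t=23-28: P4@Q1 runs 5, rem=8, quantum used, demote→Q2. Q0=[] Q1=[P5] Q2=[P2,P3,P4]
t=28-33: P5@Q1 runs 5, rem=0, completes. Q0=[] Q1=[] Q2=[P2,P3,P4]
t=33-35: P2@Q2 runs 2, rem=0, completes. Q0=[] Q1=[] Q2=[P3,P4]
t=35-40: P3@Q2 runs 5, rem=0, completes. Q0=[] Q1=[] Q2=[P4]
t=40-48: P4@Q2 runs 8, rem=0, completes. Q0=[] Q1=[] Q2=[]

Answer: P1(0-2) P2(2-4) P3(4-6) P4(6-8) P5(8-10) P1(10-13) P2(13-18) P3(18-23) P4(23-28) P5(28-33) P2(33-35) P3(35-40) P4(40-48)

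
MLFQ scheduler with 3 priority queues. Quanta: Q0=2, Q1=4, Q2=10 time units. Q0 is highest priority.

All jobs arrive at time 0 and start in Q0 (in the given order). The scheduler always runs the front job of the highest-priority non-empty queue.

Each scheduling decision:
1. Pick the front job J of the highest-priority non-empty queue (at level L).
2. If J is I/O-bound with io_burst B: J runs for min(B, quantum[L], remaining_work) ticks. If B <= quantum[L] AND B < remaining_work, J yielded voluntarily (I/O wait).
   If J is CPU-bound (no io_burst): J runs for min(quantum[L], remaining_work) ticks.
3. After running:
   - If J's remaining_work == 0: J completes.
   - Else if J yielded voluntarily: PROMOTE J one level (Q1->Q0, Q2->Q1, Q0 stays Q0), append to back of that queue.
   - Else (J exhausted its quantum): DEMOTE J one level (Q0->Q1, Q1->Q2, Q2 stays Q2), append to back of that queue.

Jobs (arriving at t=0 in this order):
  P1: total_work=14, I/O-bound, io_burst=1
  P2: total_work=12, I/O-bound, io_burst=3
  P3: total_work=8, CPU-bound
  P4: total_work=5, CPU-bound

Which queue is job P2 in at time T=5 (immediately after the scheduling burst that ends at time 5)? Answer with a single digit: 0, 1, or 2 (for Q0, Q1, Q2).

t=0-1: P1@Q0 runs 1, rem=13, I/O yield, promote→Q0. Q0=[P2,P3,P4,P1] Q1=[] Q2=[]
t=1-3: P2@Q0 runs 2, rem=10, quantum used, demote→Q1. Q0=[P3,P4,P1] Q1=[P2] Q2=[]
t=3-5: P3@Q0 runs 2, rem=6, quantum used, demote→Q1. Q0=[P4,P1] Q1=[P2,P3] Q2=[]
t=5-7: P4@Q0 runs 2, rem=3, quantum used, demote→Q1. Q0=[P1] Q1=[P2,P3,P4] Q2=[]
t=7-8: P1@Q0 runs 1, rem=12, I/O yield, promote→Q0. Q0=[P1] Q1=[P2,P3,P4] Q2=[]
t=8-9: P1@Q0 runs 1, rem=11, I/O yield, promote→Q0. Q0=[P1] Q1=[P2,P3,P4] Q2=[]
t=9-10: P1@Q0 runs 1, rem=10, I/O yield, promote→Q0. Q0=[P1] Q1=[P2,P3,P4] Q2=[]
t=10-11: P1@Q0 runs 1, rem=9, I/O yield, promote→Q0. Q0=[P1] Q1=[P2,P3,P4] Q2=[]
t=11-12: P1@Q0 runs 1, rem=8, I/O yield, promote→Q0. Q0=[P1] Q1=[P2,P3,P4] Q2=[]
t=12-13: P1@Q0 runs 1, rem=7, I/O yield, promote→Q0. Q0=[P1] Q1=[P2,P3,P4] Q2=[]
t=13-14: P1@Q0 runs 1, rem=6, I/O yield, promote→Q0. Q0=[P1] Q1=[P2,P3,P4] Q2=[]
t=14-15: P1@Q0 runs 1, rem=5, I/O yield, promote→Q0. Q0=[P1] Q1=[P2,P3,P4] Q2=[]
t=15-16: P1@Q0 runs 1, rem=4, I/O yield, promote→Q0. Q0=[P1] Q1=[P2,P3,P4] Q2=[]
t=16-17: P1@Q0 runs 1, rem=3, I/O yield, promote→Q0. Q0=[P1] Q1=[P2,P3,P4] Q2=[]
t=17-18: P1@Q0 runs 1, rem=2, I/O yield, promote→Q0. Q0=[P1] Q1=[P2,P3,P4] Q2=[]
t=18-19: P1@Q0 runs 1, rem=1, I/O yield, promote→Q0. Q0=[P1] Q1=[P2,P3,P4] Q2=[]
t=19-20: P1@Q0 runs 1, rem=0, completes. Q0=[] Q1=[P2,P3,P4] Q2=[]
t=20-23: P2@Q1 runs 3, rem=7, I/O yield, promote→Q0. Q0=[P2] Q1=[P3,P4] Q2=[]
t=23-25: P2@Q0 runs 2, rem=5, quantum used, demote→Q1. Q0=[] Q1=[P3,P4,P2] Q2=[]
t=25-29: P3@Q1 runs 4, rem=2, quantum used, demote→Q2. Q0=[] Q1=[P4,P2] Q2=[P3]
t=29-32: P4@Q1 runs 3, rem=0, completes. Q0=[] Q1=[P2] Q2=[P3]
t=32-35: P2@Q1 runs 3, rem=2, I/O yield, promote→Q0. Q0=[P2] Q1=[] Q2=[P3]
t=35-37: P2@Q0 runs 2, rem=0, completes. Q0=[] Q1=[] Q2=[P3]
t=37-39: P3@Q2 runs 2, rem=0, completes. Q0=[] Q1=[] Q2=[]

Answer: 1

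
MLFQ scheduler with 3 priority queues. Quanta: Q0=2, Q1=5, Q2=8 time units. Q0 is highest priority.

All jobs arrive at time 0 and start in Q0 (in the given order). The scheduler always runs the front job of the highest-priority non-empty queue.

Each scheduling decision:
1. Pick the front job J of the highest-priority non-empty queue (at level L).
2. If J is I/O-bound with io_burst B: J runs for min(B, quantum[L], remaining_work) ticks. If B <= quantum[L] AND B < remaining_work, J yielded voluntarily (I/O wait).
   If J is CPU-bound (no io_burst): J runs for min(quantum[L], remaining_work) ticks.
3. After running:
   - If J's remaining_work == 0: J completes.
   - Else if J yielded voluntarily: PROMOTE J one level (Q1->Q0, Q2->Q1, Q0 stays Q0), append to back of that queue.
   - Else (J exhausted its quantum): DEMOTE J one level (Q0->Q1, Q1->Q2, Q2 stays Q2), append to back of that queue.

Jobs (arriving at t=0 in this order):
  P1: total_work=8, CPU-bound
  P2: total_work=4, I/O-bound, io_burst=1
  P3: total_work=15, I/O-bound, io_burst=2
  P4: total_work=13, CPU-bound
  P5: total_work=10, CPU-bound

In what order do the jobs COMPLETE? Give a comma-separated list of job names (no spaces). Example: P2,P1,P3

Answer: P2,P3,P1,P4,P5

Derivation:
t=0-2: P1@Q0 runs 2, rem=6, quantum used, demote→Q1. Q0=[P2,P3,P4,P5] Q1=[P1] Q2=[]
t=2-3: P2@Q0 runs 1, rem=3, I/O yield, promote→Q0. Q0=[P3,P4,P5,P2] Q1=[P1] Q2=[]
t=3-5: P3@Q0 runs 2, rem=13, I/O yield, promote→Q0. Q0=[P4,P5,P2,P3] Q1=[P1] Q2=[]
t=5-7: P4@Q0 runs 2, rem=11, quantum used, demote→Q1. Q0=[P5,P2,P3] Q1=[P1,P4] Q2=[]
t=7-9: P5@Q0 runs 2, rem=8, quantum used, demote→Q1. Q0=[P2,P3] Q1=[P1,P4,P5] Q2=[]
t=9-10: P2@Q0 runs 1, rem=2, I/O yield, promote→Q0. Q0=[P3,P2] Q1=[P1,P4,P5] Q2=[]
t=10-12: P3@Q0 runs 2, rem=11, I/O yield, promote→Q0. Q0=[P2,P3] Q1=[P1,P4,P5] Q2=[]
t=12-13: P2@Q0 runs 1, rem=1, I/O yield, promote→Q0. Q0=[P3,P2] Q1=[P1,P4,P5] Q2=[]
t=13-15: P3@Q0 runs 2, rem=9, I/O yield, promote→Q0. Q0=[P2,P3] Q1=[P1,P4,P5] Q2=[]
t=15-16: P2@Q0 runs 1, rem=0, completes. Q0=[P3] Q1=[P1,P4,P5] Q2=[]
t=16-18: P3@Q0 runs 2, rem=7, I/O yield, promote→Q0. Q0=[P3] Q1=[P1,P4,P5] Q2=[]
t=18-20: P3@Q0 runs 2, rem=5, I/O yield, promote→Q0. Q0=[P3] Q1=[P1,P4,P5] Q2=[]
t=20-22: P3@Q0 runs 2, rem=3, I/O yield, promote→Q0. Q0=[P3] Q1=[P1,P4,P5] Q2=[]
t=22-24: P3@Q0 runs 2, rem=1, I/O yield, promote→Q0. Q0=[P3] Q1=[P1,P4,P5] Q2=[]
t=24-25: P3@Q0 runs 1, rem=0, completes. Q0=[] Q1=[P1,P4,P5] Q2=[]
t=25-30: P1@Q1 runs 5, rem=1, quantum used, demote→Q2. Q0=[] Q1=[P4,P5] Q2=[P1]
t=30-35: P4@Q1 runs 5, rem=6, quantum used, demote→Q2. Q0=[] Q1=[P5] Q2=[P1,P4]
t=35-40: P5@Q1 runs 5, rem=3, quantum used, demote→Q2. Q0=[] Q1=[] Q2=[P1,P4,P5]
t=40-41: P1@Q2 runs 1, rem=0, completes. Q0=[] Q1=[] Q2=[P4,P5]
t=41-47: P4@Q2 runs 6, rem=0, completes. Q0=[] Q1=[] Q2=[P5]
t=47-50: P5@Q2 runs 3, rem=0, completes. Q0=[] Q1=[] Q2=[]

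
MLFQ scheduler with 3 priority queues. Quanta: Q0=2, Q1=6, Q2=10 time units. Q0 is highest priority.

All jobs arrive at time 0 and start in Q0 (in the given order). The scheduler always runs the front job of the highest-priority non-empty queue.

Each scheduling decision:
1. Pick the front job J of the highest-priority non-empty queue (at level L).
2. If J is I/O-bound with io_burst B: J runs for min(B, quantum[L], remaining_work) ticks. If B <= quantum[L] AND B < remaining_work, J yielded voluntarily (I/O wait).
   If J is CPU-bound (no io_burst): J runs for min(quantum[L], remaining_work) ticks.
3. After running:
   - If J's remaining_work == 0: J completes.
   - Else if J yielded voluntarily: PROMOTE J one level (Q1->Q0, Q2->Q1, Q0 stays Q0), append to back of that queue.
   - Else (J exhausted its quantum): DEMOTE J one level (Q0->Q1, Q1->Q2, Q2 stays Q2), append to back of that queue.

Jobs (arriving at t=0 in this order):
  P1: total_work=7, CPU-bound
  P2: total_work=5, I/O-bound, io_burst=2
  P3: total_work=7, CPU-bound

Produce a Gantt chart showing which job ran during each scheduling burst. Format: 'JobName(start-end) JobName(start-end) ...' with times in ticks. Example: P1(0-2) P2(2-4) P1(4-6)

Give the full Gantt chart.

t=0-2: P1@Q0 runs 2, rem=5, quantum used, demote→Q1. Q0=[P2,P3] Q1=[P1] Q2=[]
t=2-4: P2@Q0 runs 2, rem=3, I/O yield, promote→Q0. Q0=[P3,P2] Q1=[P1] Q2=[]
t=4-6: P3@Q0 runs 2, rem=5, quantum used, demote→Q1. Q0=[P2] Q1=[P1,P3] Q2=[]
t=6-8: P2@Q0 runs 2, rem=1, I/O yield, promote→Q0. Q0=[P2] Q1=[P1,P3] Q2=[]
t=8-9: P2@Q0 runs 1, rem=0, completes. Q0=[] Q1=[P1,P3] Q2=[]
t=9-14: P1@Q1 runs 5, rem=0, completes. Q0=[] Q1=[P3] Q2=[]
t=14-19: P3@Q1 runs 5, rem=0, completes. Q0=[] Q1=[] Q2=[]

Answer: P1(0-2) P2(2-4) P3(4-6) P2(6-8) P2(8-9) P1(9-14) P3(14-19)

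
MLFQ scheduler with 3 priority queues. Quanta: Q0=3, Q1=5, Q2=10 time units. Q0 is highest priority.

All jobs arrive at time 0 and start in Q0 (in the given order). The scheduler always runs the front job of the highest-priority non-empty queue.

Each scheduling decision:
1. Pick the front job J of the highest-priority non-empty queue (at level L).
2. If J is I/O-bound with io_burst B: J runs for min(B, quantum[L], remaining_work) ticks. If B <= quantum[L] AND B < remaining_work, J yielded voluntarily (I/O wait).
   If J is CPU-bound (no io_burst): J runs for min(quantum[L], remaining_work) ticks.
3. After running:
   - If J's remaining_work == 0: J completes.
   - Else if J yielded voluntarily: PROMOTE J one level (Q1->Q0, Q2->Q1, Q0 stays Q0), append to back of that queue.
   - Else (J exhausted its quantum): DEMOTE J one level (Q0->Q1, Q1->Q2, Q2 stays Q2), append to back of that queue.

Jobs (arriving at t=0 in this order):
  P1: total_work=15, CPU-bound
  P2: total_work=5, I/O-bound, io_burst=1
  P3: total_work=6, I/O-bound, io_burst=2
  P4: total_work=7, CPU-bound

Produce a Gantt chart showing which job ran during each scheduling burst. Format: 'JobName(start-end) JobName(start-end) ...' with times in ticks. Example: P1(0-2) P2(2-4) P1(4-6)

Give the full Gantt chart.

t=0-3: P1@Q0 runs 3, rem=12, quantum used, demote→Q1. Q0=[P2,P3,P4] Q1=[P1] Q2=[]
t=3-4: P2@Q0 runs 1, rem=4, I/O yield, promote→Q0. Q0=[P3,P4,P2] Q1=[P1] Q2=[]
t=4-6: P3@Q0 runs 2, rem=4, I/O yield, promote→Q0. Q0=[P4,P2,P3] Q1=[P1] Q2=[]
t=6-9: P4@Q0 runs 3, rem=4, quantum used, demote→Q1. Q0=[P2,P3] Q1=[P1,P4] Q2=[]
t=9-10: P2@Q0 runs 1, rem=3, I/O yield, promote→Q0. Q0=[P3,P2] Q1=[P1,P4] Q2=[]
t=10-12: P3@Q0 runs 2, rem=2, I/O yield, promote→Q0. Q0=[P2,P3] Q1=[P1,P4] Q2=[]
t=12-13: P2@Q0 runs 1, rem=2, I/O yield, promote→Q0. Q0=[P3,P2] Q1=[P1,P4] Q2=[]
t=13-15: P3@Q0 runs 2, rem=0, completes. Q0=[P2] Q1=[P1,P4] Q2=[]
t=15-16: P2@Q0 runs 1, rem=1, I/O yield, promote→Q0. Q0=[P2] Q1=[P1,P4] Q2=[]
t=16-17: P2@Q0 runs 1, rem=0, completes. Q0=[] Q1=[P1,P4] Q2=[]
t=17-22: P1@Q1 runs 5, rem=7, quantum used, demote→Q2. Q0=[] Q1=[P4] Q2=[P1]
t=22-26: P4@Q1 runs 4, rem=0, completes. Q0=[] Q1=[] Q2=[P1]
t=26-33: P1@Q2 runs 7, rem=0, completes. Q0=[] Q1=[] Q2=[]

Answer: P1(0-3) P2(3-4) P3(4-6) P4(6-9) P2(9-10) P3(10-12) P2(12-13) P3(13-15) P2(15-16) P2(16-17) P1(17-22) P4(22-26) P1(26-33)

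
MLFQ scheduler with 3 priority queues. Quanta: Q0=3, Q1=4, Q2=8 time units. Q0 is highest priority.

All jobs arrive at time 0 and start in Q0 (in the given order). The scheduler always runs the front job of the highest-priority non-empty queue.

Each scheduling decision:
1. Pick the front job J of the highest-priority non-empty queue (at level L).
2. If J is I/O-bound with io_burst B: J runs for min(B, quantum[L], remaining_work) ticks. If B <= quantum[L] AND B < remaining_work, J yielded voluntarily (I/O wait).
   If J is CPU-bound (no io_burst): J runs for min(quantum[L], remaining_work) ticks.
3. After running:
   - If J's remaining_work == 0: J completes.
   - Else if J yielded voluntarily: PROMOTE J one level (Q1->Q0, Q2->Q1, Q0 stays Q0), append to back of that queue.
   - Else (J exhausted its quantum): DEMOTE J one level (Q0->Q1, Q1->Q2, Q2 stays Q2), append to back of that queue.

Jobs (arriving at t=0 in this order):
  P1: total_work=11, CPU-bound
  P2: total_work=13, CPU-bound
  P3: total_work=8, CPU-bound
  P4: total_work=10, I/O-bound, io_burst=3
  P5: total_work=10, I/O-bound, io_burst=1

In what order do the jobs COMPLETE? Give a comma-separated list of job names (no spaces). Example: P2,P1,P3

Answer: P4,P5,P1,P2,P3

Derivation:
t=0-3: P1@Q0 runs 3, rem=8, quantum used, demote→Q1. Q0=[P2,P3,P4,P5] Q1=[P1] Q2=[]
t=3-6: P2@Q0 runs 3, rem=10, quantum used, demote→Q1. Q0=[P3,P4,P5] Q1=[P1,P2] Q2=[]
t=6-9: P3@Q0 runs 3, rem=5, quantum used, demote→Q1. Q0=[P4,P5] Q1=[P1,P2,P3] Q2=[]
t=9-12: P4@Q0 runs 3, rem=7, I/O yield, promote→Q0. Q0=[P5,P4] Q1=[P1,P2,P3] Q2=[]
t=12-13: P5@Q0 runs 1, rem=9, I/O yield, promote→Q0. Q0=[P4,P5] Q1=[P1,P2,P3] Q2=[]
t=13-16: P4@Q0 runs 3, rem=4, I/O yield, promote→Q0. Q0=[P5,P4] Q1=[P1,P2,P3] Q2=[]
t=16-17: P5@Q0 runs 1, rem=8, I/O yield, promote→Q0. Q0=[P4,P5] Q1=[P1,P2,P3] Q2=[]
t=17-20: P4@Q0 runs 3, rem=1, I/O yield, promote→Q0. Q0=[P5,P4] Q1=[P1,P2,P3] Q2=[]
t=20-21: P5@Q0 runs 1, rem=7, I/O yield, promote→Q0. Q0=[P4,P5] Q1=[P1,P2,P3] Q2=[]
t=21-22: P4@Q0 runs 1, rem=0, completes. Q0=[P5] Q1=[P1,P2,P3] Q2=[]
t=22-23: P5@Q0 runs 1, rem=6, I/O yield, promote→Q0. Q0=[P5] Q1=[P1,P2,P3] Q2=[]
t=23-24: P5@Q0 runs 1, rem=5, I/O yield, promote→Q0. Q0=[P5] Q1=[P1,P2,P3] Q2=[]
t=24-25: P5@Q0 runs 1, rem=4, I/O yield, promote→Q0. Q0=[P5] Q1=[P1,P2,P3] Q2=[]
t=25-26: P5@Q0 runs 1, rem=3, I/O yield, promote→Q0. Q0=[P5] Q1=[P1,P2,P3] Q2=[]
t=26-27: P5@Q0 runs 1, rem=2, I/O yield, promote→Q0. Q0=[P5] Q1=[P1,P2,P3] Q2=[]
t=27-28: P5@Q0 runs 1, rem=1, I/O yield, promote→Q0. Q0=[P5] Q1=[P1,P2,P3] Q2=[]
t=28-29: P5@Q0 runs 1, rem=0, completes. Q0=[] Q1=[P1,P2,P3] Q2=[]
t=29-33: P1@Q1 runs 4, rem=4, quantum used, demote→Q2. Q0=[] Q1=[P2,P3] Q2=[P1]
t=33-37: P2@Q1 runs 4, rem=6, quantum used, demote→Q2. Q0=[] Q1=[P3] Q2=[P1,P2]
t=37-41: P3@Q1 runs 4, rem=1, quantum used, demote→Q2. Q0=[] Q1=[] Q2=[P1,P2,P3]
t=41-45: P1@Q2 runs 4, rem=0, completes. Q0=[] Q1=[] Q2=[P2,P3]
t=45-51: P2@Q2 runs 6, rem=0, completes. Q0=[] Q1=[] Q2=[P3]
t=51-52: P3@Q2 runs 1, rem=0, completes. Q0=[] Q1=[] Q2=[]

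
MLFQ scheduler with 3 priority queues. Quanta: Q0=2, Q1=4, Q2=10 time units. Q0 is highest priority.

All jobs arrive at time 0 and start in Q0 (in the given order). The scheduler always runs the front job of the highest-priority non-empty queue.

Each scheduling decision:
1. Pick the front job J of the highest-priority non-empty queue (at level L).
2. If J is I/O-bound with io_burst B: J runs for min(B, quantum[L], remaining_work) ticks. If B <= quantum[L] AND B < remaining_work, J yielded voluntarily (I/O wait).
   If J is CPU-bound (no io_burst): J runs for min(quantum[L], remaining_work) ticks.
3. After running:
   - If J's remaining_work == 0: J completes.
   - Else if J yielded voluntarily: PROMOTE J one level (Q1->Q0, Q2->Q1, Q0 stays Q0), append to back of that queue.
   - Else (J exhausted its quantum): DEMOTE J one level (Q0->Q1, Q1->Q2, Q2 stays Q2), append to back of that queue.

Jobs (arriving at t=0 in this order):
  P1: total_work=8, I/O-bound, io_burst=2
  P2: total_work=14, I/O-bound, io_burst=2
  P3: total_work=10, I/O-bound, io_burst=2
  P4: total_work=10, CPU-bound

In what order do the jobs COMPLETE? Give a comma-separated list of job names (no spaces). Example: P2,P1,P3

Answer: P1,P3,P2,P4

Derivation:
t=0-2: P1@Q0 runs 2, rem=6, I/O yield, promote→Q0. Q0=[P2,P3,P4,P1] Q1=[] Q2=[]
t=2-4: P2@Q0 runs 2, rem=12, I/O yield, promote→Q0. Q0=[P3,P4,P1,P2] Q1=[] Q2=[]
t=4-6: P3@Q0 runs 2, rem=8, I/O yield, promote→Q0. Q0=[P4,P1,P2,P3] Q1=[] Q2=[]
t=6-8: P4@Q0 runs 2, rem=8, quantum used, demote→Q1. Q0=[P1,P2,P3] Q1=[P4] Q2=[]
t=8-10: P1@Q0 runs 2, rem=4, I/O yield, promote→Q0. Q0=[P2,P3,P1] Q1=[P4] Q2=[]
t=10-12: P2@Q0 runs 2, rem=10, I/O yield, promote→Q0. Q0=[P3,P1,P2] Q1=[P4] Q2=[]
t=12-14: P3@Q0 runs 2, rem=6, I/O yield, promote→Q0. Q0=[P1,P2,P3] Q1=[P4] Q2=[]
t=14-16: P1@Q0 runs 2, rem=2, I/O yield, promote→Q0. Q0=[P2,P3,P1] Q1=[P4] Q2=[]
t=16-18: P2@Q0 runs 2, rem=8, I/O yield, promote→Q0. Q0=[P3,P1,P2] Q1=[P4] Q2=[]
t=18-20: P3@Q0 runs 2, rem=4, I/O yield, promote→Q0. Q0=[P1,P2,P3] Q1=[P4] Q2=[]
t=20-22: P1@Q0 runs 2, rem=0, completes. Q0=[P2,P3] Q1=[P4] Q2=[]
t=22-24: P2@Q0 runs 2, rem=6, I/O yield, promote→Q0. Q0=[P3,P2] Q1=[P4] Q2=[]
t=24-26: P3@Q0 runs 2, rem=2, I/O yield, promote→Q0. Q0=[P2,P3] Q1=[P4] Q2=[]
t=26-28: P2@Q0 runs 2, rem=4, I/O yield, promote→Q0. Q0=[P3,P2] Q1=[P4] Q2=[]
t=28-30: P3@Q0 runs 2, rem=0, completes. Q0=[P2] Q1=[P4] Q2=[]
t=30-32: P2@Q0 runs 2, rem=2, I/O yield, promote→Q0. Q0=[P2] Q1=[P4] Q2=[]
t=32-34: P2@Q0 runs 2, rem=0, completes. Q0=[] Q1=[P4] Q2=[]
t=34-38: P4@Q1 runs 4, rem=4, quantum used, demote→Q2. Q0=[] Q1=[] Q2=[P4]
t=38-42: P4@Q2 runs 4, rem=0, completes. Q0=[] Q1=[] Q2=[]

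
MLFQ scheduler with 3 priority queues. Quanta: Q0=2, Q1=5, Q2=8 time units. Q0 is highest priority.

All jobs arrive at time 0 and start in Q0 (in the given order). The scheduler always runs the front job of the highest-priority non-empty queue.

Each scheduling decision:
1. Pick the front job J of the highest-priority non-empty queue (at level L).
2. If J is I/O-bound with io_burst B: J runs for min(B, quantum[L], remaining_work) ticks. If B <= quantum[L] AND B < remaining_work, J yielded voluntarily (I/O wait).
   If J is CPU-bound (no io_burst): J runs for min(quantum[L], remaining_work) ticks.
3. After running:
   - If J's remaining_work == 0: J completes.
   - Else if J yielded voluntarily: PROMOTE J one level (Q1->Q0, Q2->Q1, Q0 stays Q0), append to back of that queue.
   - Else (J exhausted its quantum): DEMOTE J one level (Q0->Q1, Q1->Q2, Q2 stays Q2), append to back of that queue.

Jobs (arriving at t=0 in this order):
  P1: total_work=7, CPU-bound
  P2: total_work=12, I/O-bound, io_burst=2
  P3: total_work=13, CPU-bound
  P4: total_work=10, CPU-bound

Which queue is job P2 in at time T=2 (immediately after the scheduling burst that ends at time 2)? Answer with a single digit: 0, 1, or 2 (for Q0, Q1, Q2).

t=0-2: P1@Q0 runs 2, rem=5, quantum used, demote→Q1. Q0=[P2,P3,P4] Q1=[P1] Q2=[]
t=2-4: P2@Q0 runs 2, rem=10, I/O yield, promote→Q0. Q0=[P3,P4,P2] Q1=[P1] Q2=[]
t=4-6: P3@Q0 runs 2, rem=11, quantum used, demote→Q1. Q0=[P4,P2] Q1=[P1,P3] Q2=[]
t=6-8: P4@Q0 runs 2, rem=8, quantum used, demote→Q1. Q0=[P2] Q1=[P1,P3,P4] Q2=[]
t=8-10: P2@Q0 runs 2, rem=8, I/O yield, promote→Q0. Q0=[P2] Q1=[P1,P3,P4] Q2=[]
t=10-12: P2@Q0 runs 2, rem=6, I/O yield, promote→Q0. Q0=[P2] Q1=[P1,P3,P4] Q2=[]
t=12-14: P2@Q0 runs 2, rem=4, I/O yield, promote→Q0. Q0=[P2] Q1=[P1,P3,P4] Q2=[]
t=14-16: P2@Q0 runs 2, rem=2, I/O yield, promote→Q0. Q0=[P2] Q1=[P1,P3,P4] Q2=[]
t=16-18: P2@Q0 runs 2, rem=0, completes. Q0=[] Q1=[P1,P3,P4] Q2=[]
t=18-23: P1@Q1 runs 5, rem=0, completes. Q0=[] Q1=[P3,P4] Q2=[]
t=23-28: P3@Q1 runs 5, rem=6, quantum used, demote→Q2. Q0=[] Q1=[P4] Q2=[P3]
t=28-33: P4@Q1 runs 5, rem=3, quantum used, demote→Q2. Q0=[] Q1=[] Q2=[P3,P4]
t=33-39: P3@Q2 runs 6, rem=0, completes. Q0=[] Q1=[] Q2=[P4]
t=39-42: P4@Q2 runs 3, rem=0, completes. Q0=[] Q1=[] Q2=[]

Answer: 0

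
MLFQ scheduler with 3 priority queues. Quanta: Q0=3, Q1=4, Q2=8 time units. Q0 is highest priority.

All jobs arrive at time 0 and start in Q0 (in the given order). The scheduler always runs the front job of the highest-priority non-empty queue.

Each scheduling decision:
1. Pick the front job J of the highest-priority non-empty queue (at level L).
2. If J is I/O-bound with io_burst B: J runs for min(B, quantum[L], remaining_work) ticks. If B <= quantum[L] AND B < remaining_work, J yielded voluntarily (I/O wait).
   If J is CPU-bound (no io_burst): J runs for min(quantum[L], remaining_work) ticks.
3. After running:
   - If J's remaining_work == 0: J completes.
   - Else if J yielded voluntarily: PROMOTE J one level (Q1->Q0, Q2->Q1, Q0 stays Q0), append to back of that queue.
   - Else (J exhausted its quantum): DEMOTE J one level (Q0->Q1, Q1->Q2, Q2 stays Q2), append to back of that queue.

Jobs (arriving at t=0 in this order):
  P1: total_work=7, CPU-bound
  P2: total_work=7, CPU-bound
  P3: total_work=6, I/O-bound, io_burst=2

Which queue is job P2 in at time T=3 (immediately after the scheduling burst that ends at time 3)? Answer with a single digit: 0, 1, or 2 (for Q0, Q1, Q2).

t=0-3: P1@Q0 runs 3, rem=4, quantum used, demote→Q1. Q0=[P2,P3] Q1=[P1] Q2=[]
t=3-6: P2@Q0 runs 3, rem=4, quantum used, demote→Q1. Q0=[P3] Q1=[P1,P2] Q2=[]
t=6-8: P3@Q0 runs 2, rem=4, I/O yield, promote→Q0. Q0=[P3] Q1=[P1,P2] Q2=[]
t=8-10: P3@Q0 runs 2, rem=2, I/O yield, promote→Q0. Q0=[P3] Q1=[P1,P2] Q2=[]
t=10-12: P3@Q0 runs 2, rem=0, completes. Q0=[] Q1=[P1,P2] Q2=[]
t=12-16: P1@Q1 runs 4, rem=0, completes. Q0=[] Q1=[P2] Q2=[]
t=16-20: P2@Q1 runs 4, rem=0, completes. Q0=[] Q1=[] Q2=[]

Answer: 0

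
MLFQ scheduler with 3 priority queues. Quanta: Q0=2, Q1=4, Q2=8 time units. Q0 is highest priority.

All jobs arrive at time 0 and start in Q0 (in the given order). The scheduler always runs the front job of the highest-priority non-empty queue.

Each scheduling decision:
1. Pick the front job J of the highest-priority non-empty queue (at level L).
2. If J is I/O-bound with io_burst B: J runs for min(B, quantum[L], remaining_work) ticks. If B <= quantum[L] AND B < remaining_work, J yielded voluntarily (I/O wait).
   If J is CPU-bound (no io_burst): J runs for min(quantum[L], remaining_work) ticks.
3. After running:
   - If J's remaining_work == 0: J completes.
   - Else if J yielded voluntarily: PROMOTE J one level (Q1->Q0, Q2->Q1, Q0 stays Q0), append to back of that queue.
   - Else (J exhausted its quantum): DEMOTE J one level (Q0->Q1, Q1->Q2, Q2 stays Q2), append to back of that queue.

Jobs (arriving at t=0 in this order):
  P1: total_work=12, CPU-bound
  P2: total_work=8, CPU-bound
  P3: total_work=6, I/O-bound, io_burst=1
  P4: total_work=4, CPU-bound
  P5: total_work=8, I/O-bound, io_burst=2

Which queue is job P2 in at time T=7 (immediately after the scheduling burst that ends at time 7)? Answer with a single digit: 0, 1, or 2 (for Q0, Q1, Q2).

Answer: 1

Derivation:
t=0-2: P1@Q0 runs 2, rem=10, quantum used, demote→Q1. Q0=[P2,P3,P4,P5] Q1=[P1] Q2=[]
t=2-4: P2@Q0 runs 2, rem=6, quantum used, demote→Q1. Q0=[P3,P4,P5] Q1=[P1,P2] Q2=[]
t=4-5: P3@Q0 runs 1, rem=5, I/O yield, promote→Q0. Q0=[P4,P5,P3] Q1=[P1,P2] Q2=[]
t=5-7: P4@Q0 runs 2, rem=2, quantum used, demote→Q1. Q0=[P5,P3] Q1=[P1,P2,P4] Q2=[]
t=7-9: P5@Q0 runs 2, rem=6, I/O yield, promote→Q0. Q0=[P3,P5] Q1=[P1,P2,P4] Q2=[]
t=9-10: P3@Q0 runs 1, rem=4, I/O yield, promote→Q0. Q0=[P5,P3] Q1=[P1,P2,P4] Q2=[]
t=10-12: P5@Q0 runs 2, rem=4, I/O yield, promote→Q0. Q0=[P3,P5] Q1=[P1,P2,P4] Q2=[]
t=12-13: P3@Q0 runs 1, rem=3, I/O yield, promote→Q0. Q0=[P5,P3] Q1=[P1,P2,P4] Q2=[]
t=13-15: P5@Q0 runs 2, rem=2, I/O yield, promote→Q0. Q0=[P3,P5] Q1=[P1,P2,P4] Q2=[]
t=15-16: P3@Q0 runs 1, rem=2, I/O yield, promote→Q0. Q0=[P5,P3] Q1=[P1,P2,P4] Q2=[]
t=16-18: P5@Q0 runs 2, rem=0, completes. Q0=[P3] Q1=[P1,P2,P4] Q2=[]
t=18-19: P3@Q0 runs 1, rem=1, I/O yield, promote→Q0. Q0=[P3] Q1=[P1,P2,P4] Q2=[]
t=19-20: P3@Q0 runs 1, rem=0, completes. Q0=[] Q1=[P1,P2,P4] Q2=[]
t=20-24: P1@Q1 runs 4, rem=6, quantum used, demote→Q2. Q0=[] Q1=[P2,P4] Q2=[P1]
t=24-28: P2@Q1 runs 4, rem=2, quantum used, demote→Q2. Q0=[] Q1=[P4] Q2=[P1,P2]
t=28-30: P4@Q1 runs 2, rem=0, completes. Q0=[] Q1=[] Q2=[P1,P2]
t=30-36: P1@Q2 runs 6, rem=0, completes. Q0=[] Q1=[] Q2=[P2]
t=36-38: P2@Q2 runs 2, rem=0, completes. Q0=[] Q1=[] Q2=[]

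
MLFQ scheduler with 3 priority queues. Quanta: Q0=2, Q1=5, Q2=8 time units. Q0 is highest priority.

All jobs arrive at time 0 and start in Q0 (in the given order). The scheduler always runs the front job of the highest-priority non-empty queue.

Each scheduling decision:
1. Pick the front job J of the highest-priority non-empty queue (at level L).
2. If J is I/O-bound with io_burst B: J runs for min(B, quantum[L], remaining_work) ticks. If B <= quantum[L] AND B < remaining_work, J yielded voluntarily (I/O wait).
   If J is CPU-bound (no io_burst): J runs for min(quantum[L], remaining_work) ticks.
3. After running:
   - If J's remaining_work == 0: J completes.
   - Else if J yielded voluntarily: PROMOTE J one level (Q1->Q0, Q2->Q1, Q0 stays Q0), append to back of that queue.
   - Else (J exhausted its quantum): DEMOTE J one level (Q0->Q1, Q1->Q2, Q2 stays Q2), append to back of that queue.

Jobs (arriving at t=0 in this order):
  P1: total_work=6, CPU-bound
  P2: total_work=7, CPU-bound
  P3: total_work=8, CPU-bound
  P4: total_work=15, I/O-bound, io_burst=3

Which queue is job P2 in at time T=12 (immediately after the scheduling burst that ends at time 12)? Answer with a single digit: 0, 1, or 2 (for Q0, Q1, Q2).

t=0-2: P1@Q0 runs 2, rem=4, quantum used, demote→Q1. Q0=[P2,P3,P4] Q1=[P1] Q2=[]
t=2-4: P2@Q0 runs 2, rem=5, quantum used, demote→Q1. Q0=[P3,P4] Q1=[P1,P2] Q2=[]
t=4-6: P3@Q0 runs 2, rem=6, quantum used, demote→Q1. Q0=[P4] Q1=[P1,P2,P3] Q2=[]
t=6-8: P4@Q0 runs 2, rem=13, quantum used, demote→Q1. Q0=[] Q1=[P1,P2,P3,P4] Q2=[]
t=8-12: P1@Q1 runs 4, rem=0, completes. Q0=[] Q1=[P2,P3,P4] Q2=[]
t=12-17: P2@Q1 runs 5, rem=0, completes. Q0=[] Q1=[P3,P4] Q2=[]
t=17-22: P3@Q1 runs 5, rem=1, quantum used, demote→Q2. Q0=[] Q1=[P4] Q2=[P3]
t=22-25: P4@Q1 runs 3, rem=10, I/O yield, promote→Q0. Q0=[P4] Q1=[] Q2=[P3]
t=25-27: P4@Q0 runs 2, rem=8, quantum used, demote→Q1. Q0=[] Q1=[P4] Q2=[P3]
t=27-30: P4@Q1 runs 3, rem=5, I/O yield, promote→Q0. Q0=[P4] Q1=[] Q2=[P3]
t=30-32: P4@Q0 runs 2, rem=3, quantum used, demote→Q1. Q0=[] Q1=[P4] Q2=[P3]
t=32-35: P4@Q1 runs 3, rem=0, completes. Q0=[] Q1=[] Q2=[P3]
t=35-36: P3@Q2 runs 1, rem=0, completes. Q0=[] Q1=[] Q2=[]

Answer: 1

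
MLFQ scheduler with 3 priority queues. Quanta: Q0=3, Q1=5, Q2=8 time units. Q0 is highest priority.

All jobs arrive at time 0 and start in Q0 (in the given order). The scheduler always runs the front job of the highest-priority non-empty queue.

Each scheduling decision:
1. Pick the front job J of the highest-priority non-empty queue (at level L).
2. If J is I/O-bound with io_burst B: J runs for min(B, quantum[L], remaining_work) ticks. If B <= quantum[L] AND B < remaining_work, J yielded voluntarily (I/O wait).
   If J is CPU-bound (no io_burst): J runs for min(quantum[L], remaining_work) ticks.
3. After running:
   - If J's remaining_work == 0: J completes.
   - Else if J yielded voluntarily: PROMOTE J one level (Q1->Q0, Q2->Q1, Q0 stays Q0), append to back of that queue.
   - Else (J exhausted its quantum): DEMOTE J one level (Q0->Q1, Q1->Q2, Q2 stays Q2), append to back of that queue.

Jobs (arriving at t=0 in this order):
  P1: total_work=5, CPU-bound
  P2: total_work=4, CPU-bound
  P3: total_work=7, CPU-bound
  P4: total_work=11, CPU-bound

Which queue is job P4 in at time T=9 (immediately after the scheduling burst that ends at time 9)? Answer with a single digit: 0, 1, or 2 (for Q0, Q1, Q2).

t=0-3: P1@Q0 runs 3, rem=2, quantum used, demote→Q1. Q0=[P2,P3,P4] Q1=[P1] Q2=[]
t=3-6: P2@Q0 runs 3, rem=1, quantum used, demote→Q1. Q0=[P3,P4] Q1=[P1,P2] Q2=[]
t=6-9: P3@Q0 runs 3, rem=4, quantum used, demote→Q1. Q0=[P4] Q1=[P1,P2,P3] Q2=[]
t=9-12: P4@Q0 runs 3, rem=8, quantum used, demote→Q1. Q0=[] Q1=[P1,P2,P3,P4] Q2=[]
t=12-14: P1@Q1 runs 2, rem=0, completes. Q0=[] Q1=[P2,P3,P4] Q2=[]
t=14-15: P2@Q1 runs 1, rem=0, completes. Q0=[] Q1=[P3,P4] Q2=[]
t=15-19: P3@Q1 runs 4, rem=0, completes. Q0=[] Q1=[P4] Q2=[]
t=19-24: P4@Q1 runs 5, rem=3, quantum used, demote→Q2. Q0=[] Q1=[] Q2=[P4]
t=24-27: P4@Q2 runs 3, rem=0, completes. Q0=[] Q1=[] Q2=[]

Answer: 0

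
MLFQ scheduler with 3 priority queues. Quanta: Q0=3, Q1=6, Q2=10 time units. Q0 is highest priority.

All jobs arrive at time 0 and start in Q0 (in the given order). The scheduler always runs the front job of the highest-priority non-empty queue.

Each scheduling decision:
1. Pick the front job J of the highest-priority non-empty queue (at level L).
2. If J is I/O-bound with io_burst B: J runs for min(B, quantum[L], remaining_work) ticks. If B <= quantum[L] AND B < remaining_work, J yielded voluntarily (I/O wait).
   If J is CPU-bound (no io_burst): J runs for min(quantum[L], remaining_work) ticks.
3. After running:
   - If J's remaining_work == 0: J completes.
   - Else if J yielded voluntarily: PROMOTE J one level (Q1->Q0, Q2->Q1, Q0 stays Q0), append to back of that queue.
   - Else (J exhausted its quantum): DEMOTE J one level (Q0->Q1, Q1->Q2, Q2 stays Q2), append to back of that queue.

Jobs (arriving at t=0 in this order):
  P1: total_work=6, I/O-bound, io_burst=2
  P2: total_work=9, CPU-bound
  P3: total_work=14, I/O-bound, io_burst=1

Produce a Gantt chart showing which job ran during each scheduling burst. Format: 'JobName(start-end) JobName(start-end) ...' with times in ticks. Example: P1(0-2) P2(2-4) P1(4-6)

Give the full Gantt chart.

t=0-2: P1@Q0 runs 2, rem=4, I/O yield, promote→Q0. Q0=[P2,P3,P1] Q1=[] Q2=[]
t=2-5: P2@Q0 runs 3, rem=6, quantum used, demote→Q1. Q0=[P3,P1] Q1=[P2] Q2=[]
t=5-6: P3@Q0 runs 1, rem=13, I/O yield, promote→Q0. Q0=[P1,P3] Q1=[P2] Q2=[]
t=6-8: P1@Q0 runs 2, rem=2, I/O yield, promote→Q0. Q0=[P3,P1] Q1=[P2] Q2=[]
t=8-9: P3@Q0 runs 1, rem=12, I/O yield, promote→Q0. Q0=[P1,P3] Q1=[P2] Q2=[]
t=9-11: P1@Q0 runs 2, rem=0, completes. Q0=[P3] Q1=[P2] Q2=[]
t=11-12: P3@Q0 runs 1, rem=11, I/O yield, promote→Q0. Q0=[P3] Q1=[P2] Q2=[]
t=12-13: P3@Q0 runs 1, rem=10, I/O yield, promote→Q0. Q0=[P3] Q1=[P2] Q2=[]
t=13-14: P3@Q0 runs 1, rem=9, I/O yield, promote→Q0. Q0=[P3] Q1=[P2] Q2=[]
t=14-15: P3@Q0 runs 1, rem=8, I/O yield, promote→Q0. Q0=[P3] Q1=[P2] Q2=[]
t=15-16: P3@Q0 runs 1, rem=7, I/O yield, promote→Q0. Q0=[P3] Q1=[P2] Q2=[]
t=16-17: P3@Q0 runs 1, rem=6, I/O yield, promote→Q0. Q0=[P3] Q1=[P2] Q2=[]
t=17-18: P3@Q0 runs 1, rem=5, I/O yield, promote→Q0. Q0=[P3] Q1=[P2] Q2=[]
t=18-19: P3@Q0 runs 1, rem=4, I/O yield, promote→Q0. Q0=[P3] Q1=[P2] Q2=[]
t=19-20: P3@Q0 runs 1, rem=3, I/O yield, promote→Q0. Q0=[P3] Q1=[P2] Q2=[]
t=20-21: P3@Q0 runs 1, rem=2, I/O yield, promote→Q0. Q0=[P3] Q1=[P2] Q2=[]
t=21-22: P3@Q0 runs 1, rem=1, I/O yield, promote→Q0. Q0=[P3] Q1=[P2] Q2=[]
t=22-23: P3@Q0 runs 1, rem=0, completes. Q0=[] Q1=[P2] Q2=[]
t=23-29: P2@Q1 runs 6, rem=0, completes. Q0=[] Q1=[] Q2=[]

Answer: P1(0-2) P2(2-5) P3(5-6) P1(6-8) P3(8-9) P1(9-11) P3(11-12) P3(12-13) P3(13-14) P3(14-15) P3(15-16) P3(16-17) P3(17-18) P3(18-19) P3(19-20) P3(20-21) P3(21-22) P3(22-23) P2(23-29)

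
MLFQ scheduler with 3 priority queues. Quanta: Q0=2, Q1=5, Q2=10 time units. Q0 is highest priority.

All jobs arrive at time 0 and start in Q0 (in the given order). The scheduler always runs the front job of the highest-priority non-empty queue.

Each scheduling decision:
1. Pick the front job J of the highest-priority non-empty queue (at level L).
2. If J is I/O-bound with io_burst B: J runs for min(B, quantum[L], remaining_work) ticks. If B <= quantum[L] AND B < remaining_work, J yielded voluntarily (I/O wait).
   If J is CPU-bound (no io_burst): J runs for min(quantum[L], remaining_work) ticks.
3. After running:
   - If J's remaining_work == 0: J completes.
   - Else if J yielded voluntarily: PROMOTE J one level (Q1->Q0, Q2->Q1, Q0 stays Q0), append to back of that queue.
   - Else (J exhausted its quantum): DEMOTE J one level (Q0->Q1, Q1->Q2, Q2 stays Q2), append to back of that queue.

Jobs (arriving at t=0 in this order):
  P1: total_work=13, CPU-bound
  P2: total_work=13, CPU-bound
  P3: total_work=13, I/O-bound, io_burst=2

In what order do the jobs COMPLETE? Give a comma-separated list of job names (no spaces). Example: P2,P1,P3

t=0-2: P1@Q0 runs 2, rem=11, quantum used, demote→Q1. Q0=[P2,P3] Q1=[P1] Q2=[]
t=2-4: P2@Q0 runs 2, rem=11, quantum used, demote→Q1. Q0=[P3] Q1=[P1,P2] Q2=[]
t=4-6: P3@Q0 runs 2, rem=11, I/O yield, promote→Q0. Q0=[P3] Q1=[P1,P2] Q2=[]
t=6-8: P3@Q0 runs 2, rem=9, I/O yield, promote→Q0. Q0=[P3] Q1=[P1,P2] Q2=[]
t=8-10: P3@Q0 runs 2, rem=7, I/O yield, promote→Q0. Q0=[P3] Q1=[P1,P2] Q2=[]
t=10-12: P3@Q0 runs 2, rem=5, I/O yield, promote→Q0. Q0=[P3] Q1=[P1,P2] Q2=[]
t=12-14: P3@Q0 runs 2, rem=3, I/O yield, promote→Q0. Q0=[P3] Q1=[P1,P2] Q2=[]
t=14-16: P3@Q0 runs 2, rem=1, I/O yield, promote→Q0. Q0=[P3] Q1=[P1,P2] Q2=[]
t=16-17: P3@Q0 runs 1, rem=0, completes. Q0=[] Q1=[P1,P2] Q2=[]
t=17-22: P1@Q1 runs 5, rem=6, quantum used, demote→Q2. Q0=[] Q1=[P2] Q2=[P1]
t=22-27: P2@Q1 runs 5, rem=6, quantum used, demote→Q2. Q0=[] Q1=[] Q2=[P1,P2]
t=27-33: P1@Q2 runs 6, rem=0, completes. Q0=[] Q1=[] Q2=[P2]
t=33-39: P2@Q2 runs 6, rem=0, completes. Q0=[] Q1=[] Q2=[]

Answer: P3,P1,P2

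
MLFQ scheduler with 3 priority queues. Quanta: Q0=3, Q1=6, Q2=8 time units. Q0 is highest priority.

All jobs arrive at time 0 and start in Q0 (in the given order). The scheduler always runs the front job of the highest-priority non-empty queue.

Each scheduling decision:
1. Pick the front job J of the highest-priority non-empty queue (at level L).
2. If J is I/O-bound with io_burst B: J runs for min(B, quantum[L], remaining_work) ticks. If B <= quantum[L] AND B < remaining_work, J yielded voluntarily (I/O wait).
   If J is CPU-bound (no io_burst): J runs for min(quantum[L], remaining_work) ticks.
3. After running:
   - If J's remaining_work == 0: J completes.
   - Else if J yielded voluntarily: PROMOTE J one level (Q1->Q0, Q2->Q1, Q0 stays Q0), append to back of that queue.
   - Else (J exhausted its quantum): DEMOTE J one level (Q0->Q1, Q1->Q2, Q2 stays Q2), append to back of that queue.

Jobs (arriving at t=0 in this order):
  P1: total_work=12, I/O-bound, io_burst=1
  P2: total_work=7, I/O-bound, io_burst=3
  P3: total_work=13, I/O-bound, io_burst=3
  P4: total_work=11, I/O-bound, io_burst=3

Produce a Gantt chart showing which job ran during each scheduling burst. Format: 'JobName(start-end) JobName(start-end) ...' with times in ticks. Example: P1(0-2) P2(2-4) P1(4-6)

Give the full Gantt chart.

Answer: P1(0-1) P2(1-4) P3(4-7) P4(7-10) P1(10-11) P2(11-14) P3(14-17) P4(17-20) P1(20-21) P2(21-22) P3(22-25) P4(25-28) P1(28-29) P3(29-32) P4(32-34) P1(34-35) P3(35-36) P1(36-37) P1(37-38) P1(38-39) P1(39-40) P1(40-41) P1(41-42) P1(42-43)

Derivation:
t=0-1: P1@Q0 runs 1, rem=11, I/O yield, promote→Q0. Q0=[P2,P3,P4,P1] Q1=[] Q2=[]
t=1-4: P2@Q0 runs 3, rem=4, I/O yield, promote→Q0. Q0=[P3,P4,P1,P2] Q1=[] Q2=[]
t=4-7: P3@Q0 runs 3, rem=10, I/O yield, promote→Q0. Q0=[P4,P1,P2,P3] Q1=[] Q2=[]
t=7-10: P4@Q0 runs 3, rem=8, I/O yield, promote→Q0. Q0=[P1,P2,P3,P4] Q1=[] Q2=[]
t=10-11: P1@Q0 runs 1, rem=10, I/O yield, promote→Q0. Q0=[P2,P3,P4,P1] Q1=[] Q2=[]
t=11-14: P2@Q0 runs 3, rem=1, I/O yield, promote→Q0. Q0=[P3,P4,P1,P2] Q1=[] Q2=[]
t=14-17: P3@Q0 runs 3, rem=7, I/O yield, promote→Q0. Q0=[P4,P1,P2,P3] Q1=[] Q2=[]
t=17-20: P4@Q0 runs 3, rem=5, I/O yield, promote→Q0. Q0=[P1,P2,P3,P4] Q1=[] Q2=[]
t=20-21: P1@Q0 runs 1, rem=9, I/O yield, promote→Q0. Q0=[P2,P3,P4,P1] Q1=[] Q2=[]
t=21-22: P2@Q0 runs 1, rem=0, completes. Q0=[P3,P4,P1] Q1=[] Q2=[]
t=22-25: P3@Q0 runs 3, rem=4, I/O yield, promote→Q0. Q0=[P4,P1,P3] Q1=[] Q2=[]
t=25-28: P4@Q0 runs 3, rem=2, I/O yield, promote→Q0. Q0=[P1,P3,P4] Q1=[] Q2=[]
t=28-29: P1@Q0 runs 1, rem=8, I/O yield, promote→Q0. Q0=[P3,P4,P1] Q1=[] Q2=[]
t=29-32: P3@Q0 runs 3, rem=1, I/O yield, promote→Q0. Q0=[P4,P1,P3] Q1=[] Q2=[]
t=32-34: P4@Q0 runs 2, rem=0, completes. Q0=[P1,P3] Q1=[] Q2=[]
t=34-35: P1@Q0 runs 1, rem=7, I/O yield, promote→Q0. Q0=[P3,P1] Q1=[] Q2=[]
t=35-36: P3@Q0 runs 1, rem=0, completes. Q0=[P1] Q1=[] Q2=[]
t=36-37: P1@Q0 runs 1, rem=6, I/O yield, promote→Q0. Q0=[P1] Q1=[] Q2=[]
t=37-38: P1@Q0 runs 1, rem=5, I/O yield, promote→Q0. Q0=[P1] Q1=[] Q2=[]
t=38-39: P1@Q0 runs 1, rem=4, I/O yield, promote→Q0. Q0=[P1] Q1=[] Q2=[]
t=39-40: P1@Q0 runs 1, rem=3, I/O yield, promote→Q0. Q0=[P1] Q1=[] Q2=[]
t=40-41: P1@Q0 runs 1, rem=2, I/O yield, promote→Q0. Q0=[P1] Q1=[] Q2=[]
t=41-42: P1@Q0 runs 1, rem=1, I/O yield, promote→Q0. Q0=[P1] Q1=[] Q2=[]
t=42-43: P1@Q0 runs 1, rem=0, completes. Q0=[] Q1=[] Q2=[]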